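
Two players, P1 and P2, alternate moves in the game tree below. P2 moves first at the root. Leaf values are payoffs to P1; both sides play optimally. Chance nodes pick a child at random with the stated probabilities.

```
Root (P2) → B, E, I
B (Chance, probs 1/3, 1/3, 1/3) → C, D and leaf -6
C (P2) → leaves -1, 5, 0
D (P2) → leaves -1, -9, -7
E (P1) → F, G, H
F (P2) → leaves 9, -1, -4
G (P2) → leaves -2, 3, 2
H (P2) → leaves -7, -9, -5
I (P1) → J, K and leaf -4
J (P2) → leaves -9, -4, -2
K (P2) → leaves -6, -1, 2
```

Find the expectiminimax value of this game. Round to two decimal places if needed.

C (P2): min(-1, 5, 0) = -1
D (P2): min(-1, -9, -7) = -9
B (Chance): 1/3·-1 + 1/3·-9 + 1/3·-6 = -5.33
F (P2): min(9, -1, -4) = -4
G (P2): min(-2, 3, 2) = -2
H (P2): min(-7, -9, -5) = -9
E (P1): max(-4, -2, -9) = -2
J (P2): min(-9, -4, -2) = -9
K (P2): min(-6, -1, 2) = -6
I (P1): max(-9, -6, -4) = -4
Root (P2): min(-5.33, -2, -4) = -5.33

-5.33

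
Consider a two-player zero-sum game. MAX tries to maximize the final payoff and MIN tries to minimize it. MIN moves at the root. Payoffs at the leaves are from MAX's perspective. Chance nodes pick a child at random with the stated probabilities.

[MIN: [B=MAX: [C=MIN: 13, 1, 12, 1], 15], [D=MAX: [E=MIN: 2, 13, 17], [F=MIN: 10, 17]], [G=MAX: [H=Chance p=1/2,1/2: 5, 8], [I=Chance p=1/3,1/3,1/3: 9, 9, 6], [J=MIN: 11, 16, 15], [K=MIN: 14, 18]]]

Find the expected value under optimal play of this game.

C (MIN): min(13, 1, 12, 1) = 1
B (MAX): max(1, 15) = 15
E (MIN): min(2, 13, 17) = 2
F (MIN): min(10, 17) = 10
D (MAX): max(2, 10) = 10
H (Chance): 1/2·5 + 1/2·8 = 6.5
I (Chance): 1/3·9 + 1/3·9 + 1/3·6 = 8
J (MIN): min(11, 16, 15) = 11
K (MIN): min(14, 18) = 14
G (MAX): max(6.5, 8, 11, 14) = 14
Root (MIN): min(15, 10, 14) = 10

10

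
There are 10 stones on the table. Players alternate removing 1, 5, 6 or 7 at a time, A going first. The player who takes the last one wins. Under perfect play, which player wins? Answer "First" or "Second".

First

Mark each pile size as W (mover wins) or L (mover loses):
i:   0  1  2  3  4  5  6  7  8  9 10
     L  W  L  W  L  W  W  W  W  W  W
Position 10 is W, so the first player wins.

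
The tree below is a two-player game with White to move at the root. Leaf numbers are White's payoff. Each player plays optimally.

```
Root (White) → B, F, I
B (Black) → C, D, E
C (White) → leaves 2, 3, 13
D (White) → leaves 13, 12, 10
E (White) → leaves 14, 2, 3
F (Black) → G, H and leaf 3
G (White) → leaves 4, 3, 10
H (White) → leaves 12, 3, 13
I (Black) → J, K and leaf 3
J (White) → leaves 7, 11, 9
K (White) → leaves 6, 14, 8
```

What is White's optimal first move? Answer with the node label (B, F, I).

B

C (White): max(2, 3, 13) = 13
D (White): max(13, 12, 10) = 13
E (White): max(14, 2, 3) = 14
B (Black): min(13, 13, 14) = 13
G (White): max(4, 3, 10) = 10
H (White): max(12, 3, 13) = 13
F (Black): min(10, 13, 3) = 3
J (White): max(7, 11, 9) = 11
K (White): max(6, 14, 8) = 14
I (Black): min(11, 14, 3) = 3
Root (White): max(13, 3, 3) = 13
White picks the child with the highest value: B (value 13).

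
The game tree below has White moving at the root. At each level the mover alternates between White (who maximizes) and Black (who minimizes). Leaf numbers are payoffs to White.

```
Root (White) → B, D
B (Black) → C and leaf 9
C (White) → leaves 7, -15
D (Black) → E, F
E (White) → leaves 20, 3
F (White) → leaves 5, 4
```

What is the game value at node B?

7

C: max(7, -15) = 7
B: min(7, 9) = 7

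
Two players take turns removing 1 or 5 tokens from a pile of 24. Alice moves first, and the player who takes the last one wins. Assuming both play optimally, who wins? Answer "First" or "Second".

W/L table (W = player to move can force a win):
i:   0  1  2  3  4  5  6  7  8  9 10 11 12 13 14 15 16 17 18 19 20 21 22 23 24
     L  W  L  W  L  W  L  W  L  W  L  W  L  W  L  W  L  W  L  W  L  W  L  W  L
Position 24 is L, so the second player wins.

Second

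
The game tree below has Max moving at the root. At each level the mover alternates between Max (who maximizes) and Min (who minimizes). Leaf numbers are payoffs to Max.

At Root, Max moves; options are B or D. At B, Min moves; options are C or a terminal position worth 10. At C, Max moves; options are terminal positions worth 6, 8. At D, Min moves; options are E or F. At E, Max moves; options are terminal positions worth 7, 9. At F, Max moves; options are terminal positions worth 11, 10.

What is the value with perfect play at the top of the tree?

C (Max): max(6, 8) = 8
B (Min): min(8, 10) = 8
E (Max): max(7, 9) = 9
F (Max): max(11, 10) = 11
D (Min): min(9, 11) = 9
Root (Max): max(8, 9) = 9

9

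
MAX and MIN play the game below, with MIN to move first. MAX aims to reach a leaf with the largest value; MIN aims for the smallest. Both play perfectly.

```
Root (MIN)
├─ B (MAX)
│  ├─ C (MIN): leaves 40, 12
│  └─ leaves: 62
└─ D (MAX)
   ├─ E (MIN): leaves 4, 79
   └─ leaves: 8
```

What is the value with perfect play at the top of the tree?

8

C (MIN): min(40, 12) = 12
B (MAX): max(12, 62) = 62
E (MIN): min(4, 79) = 4
D (MAX): max(4, 8) = 8
Root (MIN): min(62, 8) = 8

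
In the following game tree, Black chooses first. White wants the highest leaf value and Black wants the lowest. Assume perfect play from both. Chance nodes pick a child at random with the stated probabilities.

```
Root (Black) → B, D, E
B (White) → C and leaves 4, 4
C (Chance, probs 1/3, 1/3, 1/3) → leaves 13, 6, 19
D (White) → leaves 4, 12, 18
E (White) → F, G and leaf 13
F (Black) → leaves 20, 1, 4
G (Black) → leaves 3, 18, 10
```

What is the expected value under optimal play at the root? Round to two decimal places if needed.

C (Chance): 1/3·13 + 1/3·6 + 1/3·19 = 12.67
B (White): max(12.67, 4, 4) = 12.67
D (White): max(4, 12, 18) = 18
F (Black): min(20, 1, 4) = 1
G (Black): min(3, 18, 10) = 3
E (White): max(1, 3, 13) = 13
Root (Black): min(12.67, 18, 13) = 12.67

12.67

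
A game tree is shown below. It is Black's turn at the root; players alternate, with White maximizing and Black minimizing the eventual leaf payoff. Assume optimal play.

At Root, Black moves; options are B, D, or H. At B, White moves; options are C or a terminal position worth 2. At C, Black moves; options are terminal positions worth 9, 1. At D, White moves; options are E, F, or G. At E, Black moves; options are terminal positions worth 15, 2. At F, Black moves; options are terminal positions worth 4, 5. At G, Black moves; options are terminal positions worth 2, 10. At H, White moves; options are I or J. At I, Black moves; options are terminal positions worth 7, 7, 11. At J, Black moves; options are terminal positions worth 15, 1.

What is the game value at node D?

E: min(15, 2) = 2
F: min(4, 5) = 4
G: min(2, 10) = 2
D: max(2, 4, 2) = 4

4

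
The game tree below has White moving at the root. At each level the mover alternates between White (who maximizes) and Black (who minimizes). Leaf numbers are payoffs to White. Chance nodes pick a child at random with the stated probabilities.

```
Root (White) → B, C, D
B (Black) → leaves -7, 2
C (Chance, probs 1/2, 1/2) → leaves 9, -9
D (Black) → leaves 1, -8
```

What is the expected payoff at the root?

0

B (Black): min(-7, 2) = -7
C (Chance): 1/2·9 + 1/2·-9 = 0
D (Black): min(1, -8) = -8
Root (White): max(-7, 0, -8) = 0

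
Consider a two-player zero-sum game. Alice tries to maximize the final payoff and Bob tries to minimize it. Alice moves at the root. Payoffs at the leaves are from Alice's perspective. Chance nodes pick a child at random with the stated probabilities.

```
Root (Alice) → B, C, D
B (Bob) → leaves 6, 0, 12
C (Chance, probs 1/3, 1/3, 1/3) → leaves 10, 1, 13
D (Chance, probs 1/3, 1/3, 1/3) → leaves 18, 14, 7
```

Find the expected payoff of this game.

B (Bob): min(6, 0, 12) = 0
C (Chance): 1/3·10 + 1/3·1 + 1/3·13 = 8
D (Chance): 1/3·18 + 1/3·14 + 1/3·7 = 13
Root (Alice): max(0, 8, 13) = 13

13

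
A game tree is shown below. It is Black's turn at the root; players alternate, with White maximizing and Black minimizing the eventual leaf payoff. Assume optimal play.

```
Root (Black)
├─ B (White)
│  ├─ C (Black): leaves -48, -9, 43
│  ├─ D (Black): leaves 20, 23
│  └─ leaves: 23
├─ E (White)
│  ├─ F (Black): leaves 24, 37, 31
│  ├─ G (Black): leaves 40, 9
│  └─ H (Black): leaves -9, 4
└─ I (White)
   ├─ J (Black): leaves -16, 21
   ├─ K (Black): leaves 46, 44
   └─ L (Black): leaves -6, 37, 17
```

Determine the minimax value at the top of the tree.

C (Black): min(-48, -9, 43) = -48
D (Black): min(20, 23) = 20
B (White): max(-48, 20, 23) = 23
F (Black): min(24, 37, 31) = 24
G (Black): min(40, 9) = 9
H (Black): min(-9, 4) = -9
E (White): max(24, 9, -9) = 24
J (Black): min(-16, 21) = -16
K (Black): min(46, 44) = 44
L (Black): min(-6, 37, 17) = -6
I (White): max(-16, 44, -6) = 44
Root (Black): min(23, 24, 44) = 23

23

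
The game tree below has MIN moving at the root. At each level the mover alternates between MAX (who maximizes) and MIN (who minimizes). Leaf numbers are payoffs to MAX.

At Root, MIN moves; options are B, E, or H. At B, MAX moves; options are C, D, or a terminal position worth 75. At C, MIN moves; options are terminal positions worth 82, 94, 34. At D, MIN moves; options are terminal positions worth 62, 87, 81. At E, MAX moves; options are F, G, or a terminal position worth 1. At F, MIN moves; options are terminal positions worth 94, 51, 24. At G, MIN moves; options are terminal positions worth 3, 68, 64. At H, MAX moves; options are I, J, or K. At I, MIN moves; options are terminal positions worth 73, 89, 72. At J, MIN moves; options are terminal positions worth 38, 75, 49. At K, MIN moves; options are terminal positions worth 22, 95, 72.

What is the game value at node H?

I: min(73, 89, 72) = 72
J: min(38, 75, 49) = 38
K: min(22, 95, 72) = 22
H: max(72, 38, 22) = 72

72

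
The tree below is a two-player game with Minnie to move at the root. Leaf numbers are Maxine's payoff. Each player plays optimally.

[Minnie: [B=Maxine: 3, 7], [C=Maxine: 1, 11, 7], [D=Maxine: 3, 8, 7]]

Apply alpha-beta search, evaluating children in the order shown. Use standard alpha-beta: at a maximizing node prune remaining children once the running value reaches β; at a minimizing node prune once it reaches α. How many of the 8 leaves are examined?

B [α=-∞,β=+∞]: v=7
C [α=-∞,β=7]: v=11 after child 2 ≥ β → β-cutoff, skip 1
D [α=-∞,β=7]: v=8 after child 2 ≥ β → β-cutoff, skip 1
Root [α=-∞,β=+∞]: v=7
Leaves evaluated: 6 of 8.

6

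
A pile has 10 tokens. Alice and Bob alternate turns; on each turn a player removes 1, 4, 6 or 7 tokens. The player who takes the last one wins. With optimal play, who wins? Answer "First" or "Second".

Positions where the player to move wins (W) vs loses (L):
i:   0  1  2  3  4  5  6  7  8  9 10
     L  W  L  W  W  L  W  W  W  W  L
Position 10 is L, so the second player wins.

Second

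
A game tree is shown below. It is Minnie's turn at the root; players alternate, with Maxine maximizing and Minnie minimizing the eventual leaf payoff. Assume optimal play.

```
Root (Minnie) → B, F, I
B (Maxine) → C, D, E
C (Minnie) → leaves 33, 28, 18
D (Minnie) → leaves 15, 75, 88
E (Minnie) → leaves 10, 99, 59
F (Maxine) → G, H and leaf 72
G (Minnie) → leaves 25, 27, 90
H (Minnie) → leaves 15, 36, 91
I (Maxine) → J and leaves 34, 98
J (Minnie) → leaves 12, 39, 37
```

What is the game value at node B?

18

C: min(33, 28, 18) = 18
D: min(15, 75, 88) = 15
E: min(10, 99, 59) = 10
B: max(18, 15, 10) = 18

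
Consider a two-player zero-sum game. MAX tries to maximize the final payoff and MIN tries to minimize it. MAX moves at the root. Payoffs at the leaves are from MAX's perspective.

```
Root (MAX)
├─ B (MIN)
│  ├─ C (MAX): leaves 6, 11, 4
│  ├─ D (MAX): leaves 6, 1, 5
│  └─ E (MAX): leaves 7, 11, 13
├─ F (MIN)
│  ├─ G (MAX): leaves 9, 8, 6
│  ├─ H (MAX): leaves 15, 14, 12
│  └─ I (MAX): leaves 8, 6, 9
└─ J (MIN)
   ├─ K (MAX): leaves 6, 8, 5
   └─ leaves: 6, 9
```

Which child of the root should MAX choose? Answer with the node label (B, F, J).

C (MAX): max(6, 11, 4) = 11
D (MAX): max(6, 1, 5) = 6
E (MAX): max(7, 11, 13) = 13
B (MIN): min(11, 6, 13) = 6
G (MAX): max(9, 8, 6) = 9
H (MAX): max(15, 14, 12) = 15
I (MAX): max(8, 6, 9) = 9
F (MIN): min(9, 15, 9) = 9
K (MAX): max(6, 8, 5) = 8
J (MIN): min(8, 6, 9) = 6
Root (MAX): max(6, 9, 6) = 9
MAX picks the child with the highest value: F (value 9).

F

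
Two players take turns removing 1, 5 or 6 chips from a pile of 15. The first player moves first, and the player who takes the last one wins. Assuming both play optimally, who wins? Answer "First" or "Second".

Second

i:   0  1  2  3  4  5  6  7  8  9 10 11 12 13 14 15
     L  W  L  W  L  W  W  W  W  W  W  L  W  L  W  L
Position 15 is L, so the second player wins.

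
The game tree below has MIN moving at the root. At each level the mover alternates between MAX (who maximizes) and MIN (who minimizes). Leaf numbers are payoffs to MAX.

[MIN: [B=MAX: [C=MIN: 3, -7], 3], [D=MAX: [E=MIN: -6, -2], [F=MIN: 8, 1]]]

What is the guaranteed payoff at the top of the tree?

C (MIN): min(3, -7) = -7
B (MAX): max(-7, 3) = 3
E (MIN): min(-6, -2) = -6
F (MIN): min(8, 1) = 1
D (MAX): max(-6, 1) = 1
Root (MIN): min(3, 1) = 1

1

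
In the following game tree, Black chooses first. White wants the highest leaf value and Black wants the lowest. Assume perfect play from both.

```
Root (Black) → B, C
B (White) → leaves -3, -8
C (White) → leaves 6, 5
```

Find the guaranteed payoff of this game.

B (White): max(-3, -8) = -3
C (White): max(6, 5) = 6
Root (Black): min(-3, 6) = -3

-3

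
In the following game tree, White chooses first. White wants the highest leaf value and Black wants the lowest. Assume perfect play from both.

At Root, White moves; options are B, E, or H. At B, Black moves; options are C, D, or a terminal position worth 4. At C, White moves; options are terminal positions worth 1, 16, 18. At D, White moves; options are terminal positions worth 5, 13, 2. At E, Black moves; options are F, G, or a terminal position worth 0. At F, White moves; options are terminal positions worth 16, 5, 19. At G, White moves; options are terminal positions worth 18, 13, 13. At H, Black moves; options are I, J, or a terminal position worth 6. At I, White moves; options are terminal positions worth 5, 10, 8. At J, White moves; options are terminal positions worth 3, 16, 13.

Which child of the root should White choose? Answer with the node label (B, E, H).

C (White): max(1, 16, 18) = 18
D (White): max(5, 13, 2) = 13
B (Black): min(18, 13, 4) = 4
F (White): max(16, 5, 19) = 19
G (White): max(18, 13, 13) = 18
E (Black): min(19, 18, 0) = 0
I (White): max(5, 10, 8) = 10
J (White): max(3, 16, 13) = 16
H (Black): min(10, 16, 6) = 6
Root (White): max(4, 0, 6) = 6
White picks the child with the highest value: H (value 6).

H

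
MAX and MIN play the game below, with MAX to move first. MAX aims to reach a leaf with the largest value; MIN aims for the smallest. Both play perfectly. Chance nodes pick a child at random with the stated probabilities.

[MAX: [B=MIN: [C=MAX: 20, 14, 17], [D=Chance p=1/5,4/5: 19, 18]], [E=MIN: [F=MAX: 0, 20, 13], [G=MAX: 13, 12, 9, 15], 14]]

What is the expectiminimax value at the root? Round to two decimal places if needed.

18.2

C (MAX): max(20, 14, 17) = 20
D (Chance): 1/5·19 + 4/5·18 = 18.2
B (MIN): min(20, 18.2) = 18.2
F (MAX): max(0, 20, 13) = 20
G (MAX): max(13, 12, 9, 15) = 15
E (MIN): min(20, 15, 14) = 14
Root (MAX): max(18.2, 14) = 18.2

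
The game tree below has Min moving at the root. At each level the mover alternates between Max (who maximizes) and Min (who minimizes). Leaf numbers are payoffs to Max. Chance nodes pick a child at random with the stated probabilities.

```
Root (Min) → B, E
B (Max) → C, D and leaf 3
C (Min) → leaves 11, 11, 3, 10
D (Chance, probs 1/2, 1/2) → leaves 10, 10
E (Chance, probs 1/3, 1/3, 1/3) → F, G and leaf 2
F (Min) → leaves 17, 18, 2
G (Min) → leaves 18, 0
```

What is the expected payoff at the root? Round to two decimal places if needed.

C (Min): min(11, 11, 3, 10) = 3
D (Chance): 1/2·10 + 1/2·10 = 10
B (Max): max(3, 10, 3) = 10
F (Min): min(17, 18, 2) = 2
G (Min): min(18, 0) = 0
E (Chance): 1/3·2 + 1/3·0 + 1/3·2 = 1.33
Root (Min): min(10, 1.33) = 1.33

1.33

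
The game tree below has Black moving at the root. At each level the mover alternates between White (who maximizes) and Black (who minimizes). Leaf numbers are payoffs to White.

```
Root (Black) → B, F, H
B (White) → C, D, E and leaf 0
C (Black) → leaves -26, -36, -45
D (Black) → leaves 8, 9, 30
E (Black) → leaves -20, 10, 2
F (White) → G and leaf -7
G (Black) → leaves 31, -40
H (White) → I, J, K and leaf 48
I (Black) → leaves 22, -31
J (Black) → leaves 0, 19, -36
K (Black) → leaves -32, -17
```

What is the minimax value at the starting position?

-7

C (Black): min(-26, -36, -45) = -45
D (Black): min(8, 9, 30) = 8
E (Black): min(-20, 10, 2) = -20
B (White): max(-45, 8, -20, 0) = 8
G (Black): min(31, -40) = -40
F (White): max(-40, -7) = -7
I (Black): min(22, -31) = -31
J (Black): min(0, 19, -36) = -36
K (Black): min(-32, -17) = -32
H (White): max(-31, -36, -32, 48) = 48
Root (Black): min(8, -7, 48) = -7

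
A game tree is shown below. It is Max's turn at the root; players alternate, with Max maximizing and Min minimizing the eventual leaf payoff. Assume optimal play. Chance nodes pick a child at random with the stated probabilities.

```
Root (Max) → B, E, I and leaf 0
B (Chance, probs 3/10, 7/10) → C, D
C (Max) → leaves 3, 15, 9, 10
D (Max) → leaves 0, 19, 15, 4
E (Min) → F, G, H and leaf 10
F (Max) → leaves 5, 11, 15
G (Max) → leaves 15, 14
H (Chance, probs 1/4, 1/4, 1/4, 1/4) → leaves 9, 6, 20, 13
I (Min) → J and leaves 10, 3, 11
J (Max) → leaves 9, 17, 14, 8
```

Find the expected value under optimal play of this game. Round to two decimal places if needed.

17.8

C (Max): max(3, 15, 9, 10) = 15
D (Max): max(0, 19, 15, 4) = 19
B (Chance): 3/10·15 + 7/10·19 = 17.8
F (Max): max(5, 11, 15) = 15
G (Max): max(15, 14) = 15
H (Chance): 1/4·9 + 1/4·6 + 1/4·20 + 1/4·13 = 12
E (Min): min(15, 15, 12, 10) = 10
J (Max): max(9, 17, 14, 8) = 17
I (Min): min(17, 10, 3, 11) = 3
Root (Max): max(17.8, 10, 3, 0) = 17.8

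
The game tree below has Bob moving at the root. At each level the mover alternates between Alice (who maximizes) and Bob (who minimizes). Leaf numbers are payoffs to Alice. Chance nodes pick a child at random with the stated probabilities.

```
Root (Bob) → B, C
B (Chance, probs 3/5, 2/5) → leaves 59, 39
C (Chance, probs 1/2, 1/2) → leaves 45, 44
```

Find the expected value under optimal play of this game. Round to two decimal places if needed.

44.5

B (Chance): 3/5·59 + 2/5·39 = 51
C (Chance): 1/2·45 + 1/2·44 = 44.5
Root (Bob): min(51, 44.5) = 44.5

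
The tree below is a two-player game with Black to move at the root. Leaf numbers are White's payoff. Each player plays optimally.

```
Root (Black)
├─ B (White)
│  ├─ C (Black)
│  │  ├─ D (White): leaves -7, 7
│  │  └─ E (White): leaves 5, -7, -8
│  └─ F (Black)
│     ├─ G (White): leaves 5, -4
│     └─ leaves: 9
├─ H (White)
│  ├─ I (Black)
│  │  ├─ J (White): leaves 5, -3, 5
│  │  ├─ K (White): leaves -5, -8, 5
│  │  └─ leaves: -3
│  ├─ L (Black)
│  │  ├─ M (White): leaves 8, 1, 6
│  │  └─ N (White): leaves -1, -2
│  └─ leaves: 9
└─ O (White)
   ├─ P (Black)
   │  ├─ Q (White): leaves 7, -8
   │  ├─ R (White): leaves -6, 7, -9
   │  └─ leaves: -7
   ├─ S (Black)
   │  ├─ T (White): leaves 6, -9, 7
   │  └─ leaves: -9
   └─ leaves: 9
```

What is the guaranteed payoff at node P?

-7

Q: max(7, -8) = 7
R: max(-6, 7, -9) = 7
P: min(7, 7, -7) = -7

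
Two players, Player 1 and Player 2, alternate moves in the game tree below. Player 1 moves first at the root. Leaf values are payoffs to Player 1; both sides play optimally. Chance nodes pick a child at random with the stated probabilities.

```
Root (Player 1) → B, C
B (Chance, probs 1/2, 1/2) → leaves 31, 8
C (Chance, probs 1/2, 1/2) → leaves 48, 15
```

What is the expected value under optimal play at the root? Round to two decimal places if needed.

B (Chance): 1/2·31 + 1/2·8 = 19.5
C (Chance): 1/2·48 + 1/2·15 = 31.5
Root (Player 1): max(19.5, 31.5) = 31.5

31.5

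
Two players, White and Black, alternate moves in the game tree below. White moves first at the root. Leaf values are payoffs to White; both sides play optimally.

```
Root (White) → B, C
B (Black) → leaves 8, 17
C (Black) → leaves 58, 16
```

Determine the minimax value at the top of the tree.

16

B (Black): min(8, 17) = 8
C (Black): min(58, 16) = 16
Root (White): max(8, 16) = 16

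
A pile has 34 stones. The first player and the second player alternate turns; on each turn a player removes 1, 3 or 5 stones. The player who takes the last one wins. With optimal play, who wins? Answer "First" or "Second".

Positions where the player to move wins (W) vs loses (L):
i:   0  1  2  3  4  5  6  7  8  9 10 11 12 13 14 15 16 17 18 19 20 21 22 23 24 25 26 27 28 29 30 31 32 33 34
     L  W  L  W  L  W  L  W  L  W  L  W  L  W  L  W  L  W  L  W  L  W  L  W  L  W  L  W  L  W  L  W  L  W  L
Position 34 is L, so the second player wins.

Second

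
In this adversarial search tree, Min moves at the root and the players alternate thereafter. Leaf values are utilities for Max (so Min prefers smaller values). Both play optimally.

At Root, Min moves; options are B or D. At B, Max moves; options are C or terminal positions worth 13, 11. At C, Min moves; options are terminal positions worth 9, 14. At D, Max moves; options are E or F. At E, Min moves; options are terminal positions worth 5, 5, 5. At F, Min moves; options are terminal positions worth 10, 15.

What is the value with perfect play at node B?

13

C: min(9, 14) = 9
B: max(9, 13, 11) = 13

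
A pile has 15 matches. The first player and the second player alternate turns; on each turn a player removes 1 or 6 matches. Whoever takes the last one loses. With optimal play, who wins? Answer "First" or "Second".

Positions where the player to move wins (W) vs loses (L):
i:   0  1  2  3  4  5  6  7  8  9 10 11 12 13 14 15
     W  L  W  L  W  L  W  W  L  W  L  W  L  W  W  L
Position 15 is L, so the second player wins.

Second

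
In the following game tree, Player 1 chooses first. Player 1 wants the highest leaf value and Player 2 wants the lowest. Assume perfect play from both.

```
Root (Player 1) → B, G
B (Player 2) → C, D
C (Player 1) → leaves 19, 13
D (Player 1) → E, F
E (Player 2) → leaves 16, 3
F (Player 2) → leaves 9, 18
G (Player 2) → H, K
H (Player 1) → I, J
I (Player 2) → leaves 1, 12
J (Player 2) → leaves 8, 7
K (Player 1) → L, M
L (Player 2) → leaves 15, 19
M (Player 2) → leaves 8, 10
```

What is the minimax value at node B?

C: max(19, 13) = 19
E: min(16, 3) = 3
F: min(9, 18) = 9
D: max(3, 9) = 9
B: min(19, 9) = 9

9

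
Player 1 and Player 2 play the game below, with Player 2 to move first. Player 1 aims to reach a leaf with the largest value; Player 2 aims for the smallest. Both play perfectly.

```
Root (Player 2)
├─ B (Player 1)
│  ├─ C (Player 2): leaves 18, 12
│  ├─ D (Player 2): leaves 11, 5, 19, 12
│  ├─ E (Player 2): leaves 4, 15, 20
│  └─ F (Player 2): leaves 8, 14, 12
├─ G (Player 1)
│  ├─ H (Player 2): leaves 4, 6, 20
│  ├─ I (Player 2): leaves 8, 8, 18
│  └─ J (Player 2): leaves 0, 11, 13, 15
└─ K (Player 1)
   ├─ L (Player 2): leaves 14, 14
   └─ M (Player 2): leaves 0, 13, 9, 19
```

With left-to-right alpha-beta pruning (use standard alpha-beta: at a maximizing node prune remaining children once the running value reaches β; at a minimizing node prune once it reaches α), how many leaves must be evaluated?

C [α=-∞,β=+∞]: v=12
D [α=12,β=+∞]: v=11 after child 1 ≤ α → α-cutoff, skip 3
E [α=12,β=+∞]: v=4 after child 1 ≤ α → α-cutoff, skip 2
F [α=12,β=+∞]: v=8 after child 1 ≤ α → α-cutoff, skip 2
B [α=-∞,β=+∞]: v=12
H [α=-∞,β=12]: v=4
I [α=4,β=12]: v=8
J [α=8,β=12]: v=0 after child 1 ≤ α → α-cutoff, skip 3
G [α=-∞,β=12]: v=8
L [α=-∞,β=8]: v=14
K [α=-∞,β=8]: v=14 after child 1 ≥ β → β-cutoff, skip 1
Root [α=-∞,β=+∞]: v=8
Leaves evaluated: 14 of 28.

14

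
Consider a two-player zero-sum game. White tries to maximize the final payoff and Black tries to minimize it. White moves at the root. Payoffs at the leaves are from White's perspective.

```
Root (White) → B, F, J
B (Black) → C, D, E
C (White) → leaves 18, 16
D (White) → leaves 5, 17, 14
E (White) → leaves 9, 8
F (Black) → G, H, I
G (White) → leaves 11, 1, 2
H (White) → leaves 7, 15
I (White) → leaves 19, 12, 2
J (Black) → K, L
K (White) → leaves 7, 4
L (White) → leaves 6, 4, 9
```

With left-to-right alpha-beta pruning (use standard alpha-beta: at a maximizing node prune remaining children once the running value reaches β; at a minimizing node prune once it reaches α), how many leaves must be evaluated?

15

C [α=-∞,β=+∞]: v=18
D [α=-∞,β=18]: v=17
E [α=-∞,β=17]: v=9
B [α=-∞,β=+∞]: v=9
G [α=9,β=+∞]: v=11
H [α=9,β=11]: v=15
I [α=9,β=11]: v=19 after child 1 ≥ β → β-cutoff, skip 2
F [α=9,β=+∞]: v=11
K [α=11,β=+∞]: v=7
J [α=11,β=+∞]: v=7 after child 1 ≤ α → α-cutoff, skip 1
Root [α=-∞,β=+∞]: v=11
Leaves evaluated: 15 of 20.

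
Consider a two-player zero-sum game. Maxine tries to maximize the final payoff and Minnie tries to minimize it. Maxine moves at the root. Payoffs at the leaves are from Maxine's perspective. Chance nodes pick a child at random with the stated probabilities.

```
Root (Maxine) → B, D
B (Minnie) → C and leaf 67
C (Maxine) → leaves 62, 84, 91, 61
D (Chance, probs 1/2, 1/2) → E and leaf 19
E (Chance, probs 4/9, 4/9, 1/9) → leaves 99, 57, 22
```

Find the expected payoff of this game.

C (Maxine): max(62, 84, 91, 61) = 91
B (Minnie): min(91, 67) = 67
E (Chance): 4/9·99 + 4/9·57 + 1/9·22 = 71.78
D (Chance): 1/2·71.78 + 1/2·19 = 45.39
Root (Maxine): max(67, 45.39) = 67

67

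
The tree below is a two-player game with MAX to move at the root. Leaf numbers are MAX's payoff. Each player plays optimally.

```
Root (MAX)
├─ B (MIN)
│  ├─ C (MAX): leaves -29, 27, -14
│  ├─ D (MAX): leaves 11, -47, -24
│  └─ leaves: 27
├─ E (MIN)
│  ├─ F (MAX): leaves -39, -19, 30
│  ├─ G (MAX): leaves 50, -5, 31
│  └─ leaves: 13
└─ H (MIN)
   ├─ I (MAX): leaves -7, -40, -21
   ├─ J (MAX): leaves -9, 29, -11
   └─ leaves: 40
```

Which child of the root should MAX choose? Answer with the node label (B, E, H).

C (MAX): max(-29, 27, -14) = 27
D (MAX): max(11, -47, -24) = 11
B (MIN): min(27, 11, 27) = 11
F (MAX): max(-39, -19, 30) = 30
G (MAX): max(50, -5, 31) = 50
E (MIN): min(30, 50, 13) = 13
I (MAX): max(-7, -40, -21) = -7
J (MAX): max(-9, 29, -11) = 29
H (MIN): min(-7, 29, 40) = -7
Root (MAX): max(11, 13, -7) = 13
MAX picks the child with the highest value: E (value 13).

E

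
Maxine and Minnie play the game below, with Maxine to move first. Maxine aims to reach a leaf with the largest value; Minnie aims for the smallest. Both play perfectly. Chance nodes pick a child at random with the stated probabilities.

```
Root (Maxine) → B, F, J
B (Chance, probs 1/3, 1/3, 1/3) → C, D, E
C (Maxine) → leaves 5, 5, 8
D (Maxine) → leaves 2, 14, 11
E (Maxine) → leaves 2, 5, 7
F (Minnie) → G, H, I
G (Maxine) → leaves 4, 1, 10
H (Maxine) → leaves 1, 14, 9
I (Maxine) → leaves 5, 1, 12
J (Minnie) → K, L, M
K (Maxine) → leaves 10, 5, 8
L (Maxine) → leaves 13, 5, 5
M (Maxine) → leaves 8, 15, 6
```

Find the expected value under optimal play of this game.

C (Maxine): max(5, 5, 8) = 8
D (Maxine): max(2, 14, 11) = 14
E (Maxine): max(2, 5, 7) = 7
B (Chance): 1/3·8 + 1/3·14 + 1/3·7 = 9.67
G (Maxine): max(4, 1, 10) = 10
H (Maxine): max(1, 14, 9) = 14
I (Maxine): max(5, 1, 12) = 12
F (Minnie): min(10, 14, 12) = 10
K (Maxine): max(10, 5, 8) = 10
L (Maxine): max(13, 5, 5) = 13
M (Maxine): max(8, 15, 6) = 15
J (Minnie): min(10, 13, 15) = 10
Root (Maxine): max(9.67, 10, 10) = 10

10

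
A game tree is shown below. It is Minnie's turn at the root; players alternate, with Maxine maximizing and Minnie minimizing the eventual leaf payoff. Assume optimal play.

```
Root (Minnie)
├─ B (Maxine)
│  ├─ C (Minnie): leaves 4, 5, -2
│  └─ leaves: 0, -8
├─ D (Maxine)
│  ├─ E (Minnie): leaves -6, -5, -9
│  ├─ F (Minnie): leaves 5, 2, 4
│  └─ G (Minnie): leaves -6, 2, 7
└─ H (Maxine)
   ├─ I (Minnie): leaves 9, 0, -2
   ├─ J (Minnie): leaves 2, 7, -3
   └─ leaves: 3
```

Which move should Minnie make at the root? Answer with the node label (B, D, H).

C (Minnie): min(4, 5, -2) = -2
B (Maxine): max(-2, 0, -8) = 0
E (Minnie): min(-6, -5, -9) = -9
F (Minnie): min(5, 2, 4) = 2
G (Minnie): min(-6, 2, 7) = -6
D (Maxine): max(-9, 2, -6) = 2
I (Minnie): min(9, 0, -2) = -2
J (Minnie): min(2, 7, -3) = -3
H (Maxine): max(-2, -3, 3) = 3
Root (Minnie): min(0, 2, 3) = 0
Minnie picks the child with the lowest value: B (value 0).

B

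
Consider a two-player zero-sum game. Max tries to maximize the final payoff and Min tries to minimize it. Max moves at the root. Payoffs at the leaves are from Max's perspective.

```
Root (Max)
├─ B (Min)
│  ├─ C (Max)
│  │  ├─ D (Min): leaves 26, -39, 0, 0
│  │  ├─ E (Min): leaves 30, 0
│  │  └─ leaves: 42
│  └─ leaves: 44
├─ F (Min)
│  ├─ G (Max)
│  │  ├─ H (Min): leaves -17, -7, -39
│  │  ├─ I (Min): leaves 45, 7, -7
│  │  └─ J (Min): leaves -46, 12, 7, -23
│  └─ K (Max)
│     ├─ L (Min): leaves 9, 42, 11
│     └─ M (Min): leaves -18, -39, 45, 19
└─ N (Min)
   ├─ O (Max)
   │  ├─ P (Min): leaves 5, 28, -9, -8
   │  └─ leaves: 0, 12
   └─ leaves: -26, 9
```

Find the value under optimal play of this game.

42

D (Min): min(26, -39, 0, 0) = -39
E (Min): min(30, 0) = 0
C (Max): max(-39, 0, 42) = 42
B (Min): min(42, 44) = 42
H (Min): min(-17, -7, -39) = -39
I (Min): min(45, 7, -7) = -7
J (Min): min(-46, 12, 7, -23) = -46
G (Max): max(-39, -7, -46) = -7
L (Min): min(9, 42, 11) = 9
M (Min): min(-18, -39, 45, 19) = -39
K (Max): max(9, -39) = 9
F (Min): min(-7, 9) = -7
P (Min): min(5, 28, -9, -8) = -9
O (Max): max(-9, 0, 12) = 12
N (Min): min(12, -26, 9) = -26
Root (Max): max(42, -7, -26) = 42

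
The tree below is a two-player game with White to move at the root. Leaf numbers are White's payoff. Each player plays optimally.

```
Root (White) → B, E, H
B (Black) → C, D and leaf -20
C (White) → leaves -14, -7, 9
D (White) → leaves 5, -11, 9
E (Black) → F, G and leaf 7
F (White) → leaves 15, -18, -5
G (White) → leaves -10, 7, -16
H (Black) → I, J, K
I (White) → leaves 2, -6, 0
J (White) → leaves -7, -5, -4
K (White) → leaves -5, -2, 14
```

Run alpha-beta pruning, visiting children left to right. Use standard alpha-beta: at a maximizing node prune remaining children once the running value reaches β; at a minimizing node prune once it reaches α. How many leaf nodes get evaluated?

C [α=-∞,β=+∞]: v=9
D [α=-∞,β=9]: v=9
B [α=-∞,β=+∞]: v=-20
F [α=-20,β=+∞]: v=15
G [α=-20,β=15]: v=7
E [α=-20,β=+∞]: v=7
I [α=7,β=+∞]: v=2
H [α=7,β=+∞]: v=2 after child 1 ≤ α → α-cutoff, skip 2
Root [α=-∞,β=+∞]: v=7
Leaves evaluated: 17 of 23.

17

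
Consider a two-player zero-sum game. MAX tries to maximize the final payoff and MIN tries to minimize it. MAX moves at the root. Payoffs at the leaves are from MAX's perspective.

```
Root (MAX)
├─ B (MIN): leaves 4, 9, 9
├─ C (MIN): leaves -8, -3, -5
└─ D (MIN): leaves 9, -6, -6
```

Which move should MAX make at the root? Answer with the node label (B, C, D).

B

B (MIN): min(4, 9, 9) = 4
C (MIN): min(-8, -3, -5) = -8
D (MIN): min(9, -6, -6) = -6
Root (MAX): max(4, -8, -6) = 4
MAX picks the child with the highest value: B (value 4).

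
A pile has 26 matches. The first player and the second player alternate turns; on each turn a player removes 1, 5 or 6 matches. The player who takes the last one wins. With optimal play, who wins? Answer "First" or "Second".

i:   0  1  2  3  4  5  6  7  8  9 10 11 12 13 14 15 16 17 18 19 20 21 22 23 24 25 26
     L  W  L  W  L  W  W  W  W  W  W  L  W  L  W  L  W  W  W  W  W  W  L  W  L  W  L
Position 26 is L, so the second player wins.

Second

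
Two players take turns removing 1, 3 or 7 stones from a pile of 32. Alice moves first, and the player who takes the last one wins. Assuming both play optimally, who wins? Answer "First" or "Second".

i:   0  1  2  3  4  5  6  7  8  9 10 11 12 13 14 15 16 17 18 19 20 21 22 23 24 25 26 27 28 29 30 31 32
     L  W  L  W  L  W  L  W  L  W  L  W  L  W  L  W  L  W  L  W  L  W  L  W  L  W  L  W  L  W  L  W  L
Position 32 is L, so the second player wins.

Second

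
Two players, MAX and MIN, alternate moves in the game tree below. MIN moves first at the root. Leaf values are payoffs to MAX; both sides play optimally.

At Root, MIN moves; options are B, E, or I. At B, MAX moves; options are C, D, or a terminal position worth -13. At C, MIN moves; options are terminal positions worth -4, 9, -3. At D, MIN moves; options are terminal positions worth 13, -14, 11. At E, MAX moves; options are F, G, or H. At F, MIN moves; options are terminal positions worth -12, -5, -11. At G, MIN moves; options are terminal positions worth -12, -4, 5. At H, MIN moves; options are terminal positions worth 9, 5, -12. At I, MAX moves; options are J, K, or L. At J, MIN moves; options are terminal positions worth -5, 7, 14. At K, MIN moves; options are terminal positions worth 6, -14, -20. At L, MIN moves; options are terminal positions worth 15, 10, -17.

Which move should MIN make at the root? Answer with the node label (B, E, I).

C (MIN): min(-4, 9, -3) = -4
D (MIN): min(13, -14, 11) = -14
B (MAX): max(-4, -14, -13) = -4
F (MIN): min(-12, -5, -11) = -12
G (MIN): min(-12, -4, 5) = -12
H (MIN): min(9, 5, -12) = -12
E (MAX): max(-12, -12, -12) = -12
J (MIN): min(-5, 7, 14) = -5
K (MIN): min(6, -14, -20) = -20
L (MIN): min(15, 10, -17) = -17
I (MAX): max(-5, -20, -17) = -5
Root (MIN): min(-4, -12, -5) = -12
MIN picks the child with the lowest value: E (value -12).

E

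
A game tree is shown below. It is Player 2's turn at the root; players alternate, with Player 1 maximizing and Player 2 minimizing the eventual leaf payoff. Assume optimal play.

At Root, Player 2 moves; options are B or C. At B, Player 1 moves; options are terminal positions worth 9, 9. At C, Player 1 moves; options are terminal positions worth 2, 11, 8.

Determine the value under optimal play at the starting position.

9

B (Player 1): max(9, 9) = 9
C (Player 1): max(2, 11, 8) = 11
Root (Player 2): min(9, 11) = 9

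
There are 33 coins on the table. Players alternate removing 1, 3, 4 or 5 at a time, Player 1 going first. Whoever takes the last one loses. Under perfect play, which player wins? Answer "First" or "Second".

Mark each pile size as W (mover wins) or L (mover loses):
i:   0  1  2  3  4  5  6  7  8  9 10 11 12 13 14 15 16 17 18 19 20 21 22 23 24 25 26 27 28 29 30 31 32 33
     W  L  W  L  W  W  W  W  W  L  W  L  W  W  W  W  W  L  W  L  W  W  W  W  W  L  W  L  W  W  W  W  W  L
Position 33 is L, so the second player wins.

Second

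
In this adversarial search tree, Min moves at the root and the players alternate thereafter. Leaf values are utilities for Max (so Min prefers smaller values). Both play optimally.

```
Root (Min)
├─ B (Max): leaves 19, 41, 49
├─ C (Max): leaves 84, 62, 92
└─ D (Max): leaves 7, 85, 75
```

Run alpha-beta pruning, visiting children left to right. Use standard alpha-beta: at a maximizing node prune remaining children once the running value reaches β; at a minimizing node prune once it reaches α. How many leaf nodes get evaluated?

B [α=-∞,β=+∞]: v=49
C [α=-∞,β=49]: v=84 after child 1 ≥ β → β-cutoff, skip 2
D [α=-∞,β=49]: v=85 after child 2 ≥ β → β-cutoff, skip 1
Root [α=-∞,β=+∞]: v=49
Leaves evaluated: 6 of 9.

6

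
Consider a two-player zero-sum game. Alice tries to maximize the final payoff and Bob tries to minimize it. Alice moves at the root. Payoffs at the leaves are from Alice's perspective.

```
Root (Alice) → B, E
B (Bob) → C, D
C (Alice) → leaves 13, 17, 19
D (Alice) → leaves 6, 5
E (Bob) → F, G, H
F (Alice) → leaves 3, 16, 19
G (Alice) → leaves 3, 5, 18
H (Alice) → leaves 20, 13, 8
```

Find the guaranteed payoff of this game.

18

C (Alice): max(13, 17, 19) = 19
D (Alice): max(6, 5) = 6
B (Bob): min(19, 6) = 6
F (Alice): max(3, 16, 19) = 19
G (Alice): max(3, 5, 18) = 18
H (Alice): max(20, 13, 8) = 20
E (Bob): min(19, 18, 20) = 18
Root (Alice): max(6, 18) = 18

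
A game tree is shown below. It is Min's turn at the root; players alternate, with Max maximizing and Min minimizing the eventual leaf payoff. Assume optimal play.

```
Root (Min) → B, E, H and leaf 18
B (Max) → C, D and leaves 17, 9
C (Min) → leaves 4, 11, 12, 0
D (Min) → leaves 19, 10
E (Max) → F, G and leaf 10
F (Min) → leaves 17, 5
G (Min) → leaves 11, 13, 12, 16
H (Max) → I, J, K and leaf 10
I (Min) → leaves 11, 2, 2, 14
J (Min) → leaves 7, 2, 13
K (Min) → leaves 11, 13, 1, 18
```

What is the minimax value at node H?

10

I: min(11, 2, 2, 14) = 2
J: min(7, 2, 13) = 2
K: min(11, 13, 1, 18) = 1
H: max(2, 2, 1, 10) = 10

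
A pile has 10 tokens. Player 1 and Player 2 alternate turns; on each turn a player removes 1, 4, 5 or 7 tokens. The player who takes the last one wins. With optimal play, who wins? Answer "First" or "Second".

W/L table (W = player to move can force a win):
i:   0  1  2  3  4  5  6  7  8  9 10
     L  W  L  W  W  W  W  W  L  W  L
Position 10 is L, so the second player wins.

Second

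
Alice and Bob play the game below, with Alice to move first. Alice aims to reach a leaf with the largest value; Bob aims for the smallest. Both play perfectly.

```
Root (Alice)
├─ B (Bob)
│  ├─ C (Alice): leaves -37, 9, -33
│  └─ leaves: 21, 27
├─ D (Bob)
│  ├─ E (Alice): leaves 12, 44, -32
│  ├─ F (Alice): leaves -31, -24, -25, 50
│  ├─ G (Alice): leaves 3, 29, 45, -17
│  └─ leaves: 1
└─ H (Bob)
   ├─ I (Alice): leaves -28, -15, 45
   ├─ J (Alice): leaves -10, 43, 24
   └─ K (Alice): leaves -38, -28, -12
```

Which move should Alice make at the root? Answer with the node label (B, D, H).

C (Alice): max(-37, 9, -33) = 9
B (Bob): min(9, 21, 27) = 9
E (Alice): max(12, 44, -32) = 44
F (Alice): max(-31, -24, -25, 50) = 50
G (Alice): max(3, 29, 45, -17) = 45
D (Bob): min(44, 50, 45, 1) = 1
I (Alice): max(-28, -15, 45) = 45
J (Alice): max(-10, 43, 24) = 43
K (Alice): max(-38, -28, -12) = -12
H (Bob): min(45, 43, -12) = -12
Root (Alice): max(9, 1, -12) = 9
Alice picks the child with the highest value: B (value 9).

B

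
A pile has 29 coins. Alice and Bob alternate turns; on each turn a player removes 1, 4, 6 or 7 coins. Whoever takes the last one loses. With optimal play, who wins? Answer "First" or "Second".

Positions where the player to move wins (W) vs loses (L):
i:   0  1  2  3  4  5  6  7  8  9 10 11 12 13 14 15 16 17 18 19 20 21 22 23 24 25 26 27 28 29
     W  L  W  L  W  W  L  W  W  W  W  L  W  W  L  W  L  W  W  L  W  W  W  W  L  W  W  L  W  L
Position 29 is L, so the second player wins.

Second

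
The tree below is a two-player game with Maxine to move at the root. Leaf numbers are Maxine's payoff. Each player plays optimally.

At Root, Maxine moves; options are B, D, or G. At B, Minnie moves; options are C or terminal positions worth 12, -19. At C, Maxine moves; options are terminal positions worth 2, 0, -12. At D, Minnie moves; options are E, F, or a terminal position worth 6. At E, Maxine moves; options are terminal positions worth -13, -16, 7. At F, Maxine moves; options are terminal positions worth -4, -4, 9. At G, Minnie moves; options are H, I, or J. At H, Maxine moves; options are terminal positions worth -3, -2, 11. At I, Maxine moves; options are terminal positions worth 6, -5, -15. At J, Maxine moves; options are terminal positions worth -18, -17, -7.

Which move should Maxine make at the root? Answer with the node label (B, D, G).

C (Maxine): max(2, 0, -12) = 2
B (Minnie): min(2, 12, -19) = -19
E (Maxine): max(-13, -16, 7) = 7
F (Maxine): max(-4, -4, 9) = 9
D (Minnie): min(7, 9, 6) = 6
H (Maxine): max(-3, -2, 11) = 11
I (Maxine): max(6, -5, -15) = 6
J (Maxine): max(-18, -17, -7) = -7
G (Minnie): min(11, 6, -7) = -7
Root (Maxine): max(-19, 6, -7) = 6
Maxine picks the child with the highest value: D (value 6).

D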